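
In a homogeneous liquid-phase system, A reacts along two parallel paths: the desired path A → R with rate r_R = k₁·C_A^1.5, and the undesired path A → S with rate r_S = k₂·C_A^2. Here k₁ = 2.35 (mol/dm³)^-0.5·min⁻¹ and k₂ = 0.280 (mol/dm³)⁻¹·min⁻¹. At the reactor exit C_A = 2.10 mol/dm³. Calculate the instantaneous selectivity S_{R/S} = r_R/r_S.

S_{R/S} = r_R/r_S = (k₁·C_A^1.5)/(k₂·C_A^2) = (k₁/k₂)·C_A^-0.5.
= (2.35×2.100^1.5) / (0.280×2.100^2) = 7.151/1.235 = 5.79.
The undesired path is higher order in A, so low C_A (CSTR or dilute feed) favours R.

5.79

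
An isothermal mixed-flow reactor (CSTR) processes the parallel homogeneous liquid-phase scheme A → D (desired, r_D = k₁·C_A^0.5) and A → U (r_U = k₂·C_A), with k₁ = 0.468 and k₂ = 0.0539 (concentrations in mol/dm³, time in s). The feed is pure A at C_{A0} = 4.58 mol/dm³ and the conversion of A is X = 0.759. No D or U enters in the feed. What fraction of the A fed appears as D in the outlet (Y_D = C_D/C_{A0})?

0.677

Exit C_A = C_{A0}(1−X) = 4.58×0.241 = 1.104 mol/dm³.
Rates in a CSTR are evaluated at the outlet concentration: r_D = 0.468×1.104^0.5 = 0.4917, r_U = 0.0539×1.104 = 0.05949.
Fraction of consumed A going to D: r_D/(r_D+r_U) = 0.8921.
C_D = 0.8921·C_{A0}·X = 0.8921×4.58×0.759 = 3.10 mol/dm³; Y_D = C_D/C_{A0} = 0.677.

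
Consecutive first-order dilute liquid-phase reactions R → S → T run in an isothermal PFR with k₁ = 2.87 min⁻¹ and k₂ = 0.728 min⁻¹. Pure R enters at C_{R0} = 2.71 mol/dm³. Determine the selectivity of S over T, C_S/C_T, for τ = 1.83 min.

For first-order series with pure R initially, C_S(τ) = k₁C_{R0}/(k₂−k₁)·(e^(−k₁τ) − e^(−k₂τ)).
e^(−k₁τ) = e^(−2.87×1.83) = e^(−5.252) = 0.005237; e^(−k₂τ) = e^(−1.332) = 0.2639.
C_S = 2.87×2.71/(0.728−2.87) × (0.005237−0.2639) = (-3.631)×(-0.2586) = 0.9392 mol/dm³.
C_R = C_{R0}e^(−k₁τ) = 0.01419 mol/dm³, so C_T = C_{R0}−C_R−C_S = 1.757 mol/dm³; C_S/C_T = 0.535.

0.535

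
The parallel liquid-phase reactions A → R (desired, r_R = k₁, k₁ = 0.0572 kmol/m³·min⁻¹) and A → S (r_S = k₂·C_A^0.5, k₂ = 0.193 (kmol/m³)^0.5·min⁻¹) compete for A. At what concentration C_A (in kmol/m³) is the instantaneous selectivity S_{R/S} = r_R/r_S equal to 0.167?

S_{R/S} = (k₁/k₂)·C_A^-0.5 ⇒ C_A = (S·k₂/k₁)^(-2).
= (0.167×0.193/0.0572)^(-2) = (0.5635)^(-2) = 3.15 kmol/m³.

3.15 kmol/m³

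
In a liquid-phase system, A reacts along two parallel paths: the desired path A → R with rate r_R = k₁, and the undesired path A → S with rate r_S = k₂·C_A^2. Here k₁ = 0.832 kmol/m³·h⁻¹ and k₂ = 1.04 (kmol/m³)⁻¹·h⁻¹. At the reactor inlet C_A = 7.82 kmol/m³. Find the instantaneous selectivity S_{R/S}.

S_{R/S} = r_R/r_S = (k₁)/(k₂·C_A^2) = (k₁/k₂)·C_A^-2.
= (0.832) / (1.04×7.820^2) = 0.8320/63.60 = 0.0131.
The undesired path is higher order in A, so low C_A (CSTR or dilute feed) favours R.

0.0131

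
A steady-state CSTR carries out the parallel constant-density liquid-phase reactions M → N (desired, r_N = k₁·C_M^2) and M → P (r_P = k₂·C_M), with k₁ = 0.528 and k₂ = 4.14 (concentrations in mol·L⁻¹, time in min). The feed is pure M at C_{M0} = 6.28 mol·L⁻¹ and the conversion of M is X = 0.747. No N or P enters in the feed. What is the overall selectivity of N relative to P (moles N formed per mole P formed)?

Exit C_M = C_{M0}(1−X) = 6.28×0.253 = 1.589 mol·L⁻¹.
A CSTR operates uniformly at the exit composition, giving r_N = 1.333 and r_P = 6.578 (each k·C_M^n at C_M = 1.589).
Overall selectivity = C_N/C_P = r_Nτ/(r_Pτ) = r_N/r_P = 0.203.

0.203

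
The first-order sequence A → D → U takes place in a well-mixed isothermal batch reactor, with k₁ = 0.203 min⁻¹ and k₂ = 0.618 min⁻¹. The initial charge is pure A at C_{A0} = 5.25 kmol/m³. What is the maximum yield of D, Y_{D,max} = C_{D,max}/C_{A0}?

0.191

For a first-order series the maximum intermediate yield is C_{D,max}/C_{A0} = (k₁/k₂)^[k₂/(k₂−k₁)].
= (0.203/0.618)^(0.618/(0.618−0.203)) = (0.3285)^(1.489) = 0.1905.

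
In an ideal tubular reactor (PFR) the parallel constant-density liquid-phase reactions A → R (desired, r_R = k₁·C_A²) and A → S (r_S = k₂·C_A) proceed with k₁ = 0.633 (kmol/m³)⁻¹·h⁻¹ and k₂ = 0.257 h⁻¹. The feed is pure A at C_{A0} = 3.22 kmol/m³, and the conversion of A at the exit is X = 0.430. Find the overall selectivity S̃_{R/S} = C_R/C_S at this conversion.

C_A = C_{A0}(1−X) = 1.835 kmol/m³.
Along a PFR/batch, dC_S/dC_A = −r_S/(r_R+r_S) = −k₂/(k₂+k₁·C_A).
Integrating from C_{A0} to C_A: C_S = (0.257/0.633)·ln[(0.257+0.633·3.22)/(0.257+0.633·1.84)] = 0.4060·ln(2.295/1.419) = 0.1953 kmol/m³.
Then C_R = (C_{A0}−C_A) − C_S = 1.385 − 0.1953 = 1.189 kmol/m³.
S̃_{R/S} = C_R/C_S = 1.189/0.1953 = 6.09.

6.09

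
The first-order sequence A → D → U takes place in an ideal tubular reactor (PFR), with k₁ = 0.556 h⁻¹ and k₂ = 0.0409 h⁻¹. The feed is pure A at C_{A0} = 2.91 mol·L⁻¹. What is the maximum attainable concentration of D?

For a first-order series the maximum intermediate yield is C_{D,max}/C_{A0} = (k₁/k₂)^[k₂/(k₂−k₁)].
= (0.556/0.0409)^(0.0409/(0.0409−0.556)) = (13.59)^(-0.07940) = 0.8128.
C_{D,max} = 0.8128×2.91 = 2.37 mol·L⁻¹.

2.37 mol·L⁻¹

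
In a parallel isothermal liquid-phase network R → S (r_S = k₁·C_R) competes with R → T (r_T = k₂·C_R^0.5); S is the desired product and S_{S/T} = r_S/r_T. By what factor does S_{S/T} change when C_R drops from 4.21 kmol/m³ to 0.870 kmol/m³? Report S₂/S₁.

S_{S/T} = (k₁/k₂)·C_R^0.5, so S₂/S₁ = (C_{R,2}/C_{R,1})^0.5.
= (0.870/4.21)^0.5 = (0.2067)^0.5 = 0.455.

0.455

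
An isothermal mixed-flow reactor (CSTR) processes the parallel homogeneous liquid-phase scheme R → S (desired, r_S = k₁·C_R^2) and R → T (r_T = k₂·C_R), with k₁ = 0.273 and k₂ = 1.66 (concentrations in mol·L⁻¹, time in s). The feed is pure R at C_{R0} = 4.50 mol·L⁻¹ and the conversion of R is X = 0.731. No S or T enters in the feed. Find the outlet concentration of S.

0.546 mol·L⁻¹

Exit C_R = C_{R0}(1−X) = 4.50×0.269 = 1.211 mol·L⁻¹.
Rates in a CSTR are evaluated at the outlet concentration: r_S = 0.273×1.211^2 = 0.4000, r_T = 1.66×1.211 = 2.009.
Fraction of consumed R going to S: r_S/(r_S+r_T) = 0.1660.
C_S = 0.1660·C_{R0}·X = 0.1660×4.50×0.731 = 0.546 mol·L⁻¹.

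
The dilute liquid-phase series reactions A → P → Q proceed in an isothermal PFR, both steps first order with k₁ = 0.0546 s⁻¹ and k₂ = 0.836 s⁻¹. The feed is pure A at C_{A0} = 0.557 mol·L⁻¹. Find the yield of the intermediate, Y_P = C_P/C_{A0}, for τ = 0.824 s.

0.0317

The intermediate concentration in a first-order A→B→C sequence is C_P = k₁C_{A0}(e^(−k₁τ) − e^(−k₂τ))/(k₂−k₁).
e^(−k₁τ) = e^(−0.0546×0.824) = e^(−0.04499) = 0.9560; e^(−k₂τ) = e^(−0.6889) = 0.5021.
C_P = 0.0546×0.557/(0.836−0.0546) × (0.9560−0.5021) = 0.03892×0.4539 = 0.01766 mol·L⁻¹.
Y_P = C_P/C_{A0} = 0.01766/0.557 = 0.0317.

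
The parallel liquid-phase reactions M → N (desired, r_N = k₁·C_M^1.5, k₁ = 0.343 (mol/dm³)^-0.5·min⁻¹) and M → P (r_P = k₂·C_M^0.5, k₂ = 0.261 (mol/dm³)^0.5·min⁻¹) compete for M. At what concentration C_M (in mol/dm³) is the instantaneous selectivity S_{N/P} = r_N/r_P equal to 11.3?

S_{N/P} = (k₁/k₂)·C_M ⇒ C_M = S·k₂/k₁.
= 11.3×0.261/0.343 = 8.60 mol/dm³.

8.60 mol/dm³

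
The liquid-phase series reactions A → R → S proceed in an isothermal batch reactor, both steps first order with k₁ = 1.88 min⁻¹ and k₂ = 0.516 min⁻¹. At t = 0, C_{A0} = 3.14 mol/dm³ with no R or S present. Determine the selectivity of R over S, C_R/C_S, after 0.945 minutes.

2.82

For first-order series with pure A initially, C_R(t) = k₁C_{A0}/(k₂−k₁)·(e^(−k₁t) − e^(−k₂t)).
e^(−k₁t) = e^(−1.88×0.945) = e^(−1.777) = 0.1692; e^(−k₂t) = e^(−0.4876) = 0.6141.
C_R = 1.88×3.14/(0.516−1.88) × (0.1692−0.6141) = (-4.328)×(-0.4449) = 1.925 mol/dm³.
C_A = C_{A0}e^(−k₁t) = 0.5313 mol/dm³, so C_S = C_{A0}−C_A−C_R = 0.6833 mol/dm³; C_R/C_S = 2.82.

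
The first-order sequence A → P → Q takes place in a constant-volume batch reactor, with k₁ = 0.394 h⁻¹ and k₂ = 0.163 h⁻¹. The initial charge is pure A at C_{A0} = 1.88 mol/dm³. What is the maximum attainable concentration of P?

1.01 mol/dm³

Evaluating C_P at t_opt = ln(k₂/k₁)/(k₂−k₁) gives C_{P,max}/C_{A0} = (k₁/k₂)^[k₂/(k₂−k₁)].
= (0.394/0.163)^(0.163/(0.163−0.394)) = (2.417)^(-0.7056) = 0.5364.
C_{P,max} = 0.5364×1.88 = 1.01 mol/dm³.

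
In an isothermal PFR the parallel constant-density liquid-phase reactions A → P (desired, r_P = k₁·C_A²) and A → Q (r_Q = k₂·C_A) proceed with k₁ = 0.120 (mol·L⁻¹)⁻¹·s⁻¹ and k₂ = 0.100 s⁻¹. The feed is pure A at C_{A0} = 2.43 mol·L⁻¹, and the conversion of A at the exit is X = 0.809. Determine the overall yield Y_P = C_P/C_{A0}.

0.493

C_A = C_{A0}(1−X) = 0.4641 mol·L⁻¹.
Along a PFR/batch, dC_Q/dC_A = −r_Q/(r_P+r_Q) = −k₂/(k₂+k₁·C_A).
Integrating from C_{A0} to C_A: C_Q = (0.100/0.120)·ln[(0.100+0.120·2.43)/(0.100+0.120·0.464)] = 0.8333·ln(0.3916/0.1557) = 0.7686 mol·L⁻¹.
Then C_P = (C_{A0}−C_A) − C_Q = 1.966 − 0.7686 = 1.197 mol·L⁻¹.
Y_P = C_P/C_{A0} = 1.197/2.43 = 0.493.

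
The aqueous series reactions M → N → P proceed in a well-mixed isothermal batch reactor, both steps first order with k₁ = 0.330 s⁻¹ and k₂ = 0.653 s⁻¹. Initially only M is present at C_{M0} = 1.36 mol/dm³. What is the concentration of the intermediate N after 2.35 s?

The intermediate concentration in a first-order A→B→C sequence is C_N = k₁C_{M0}(e^(−k₁t) − e^(−k₂t))/(k₂−k₁).
e^(−k₁t) = e^(−0.330×2.35) = e^(−0.7755) = 0.4605; e^(−k₂t) = e^(−1.535) = 0.2156.
C_N = 0.330×1.36/(0.653−0.330) × (0.4605−0.2156) = 1.389×0.2449 = 0.3403 mol/dm³.

0.340 mol/dm³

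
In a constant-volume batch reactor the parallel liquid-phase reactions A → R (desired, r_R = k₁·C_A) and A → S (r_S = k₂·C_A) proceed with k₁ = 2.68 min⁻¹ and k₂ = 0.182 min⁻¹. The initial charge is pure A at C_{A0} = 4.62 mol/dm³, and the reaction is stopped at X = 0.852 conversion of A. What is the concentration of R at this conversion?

C_A = C_{A0}(1−X) = 0.6838 mol/dm³.
Both paths are first order in A, so the instantaneous fraction to R is constant: dC_R/d(−C_A) = k₁/(k₁+k₂) = 0.9364.
C_R = 0.9364·(C_{A0}−C_A) = 0.9364×3.936 = 3.69 mol/dm³.

3.69 mol/dm³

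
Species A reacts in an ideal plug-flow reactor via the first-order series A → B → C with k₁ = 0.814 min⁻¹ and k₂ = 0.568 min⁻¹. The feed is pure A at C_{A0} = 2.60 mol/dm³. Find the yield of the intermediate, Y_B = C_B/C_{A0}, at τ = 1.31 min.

0.433

The intermediate concentration in a first-order A→B→C sequence is C_B = k₁C_{A0}(e^(−k₁τ) − e^(−k₂τ))/(k₂−k₁).
e^(−k₁τ) = e^(−0.814×1.31) = e^(−1.066) = 0.3443; e^(−k₂τ) = e^(−0.7441) = 0.4752.
C_B = 0.814×2.60/(0.568−0.814) × (0.3443−0.4752) = (-8.603)×(-0.1309) = 1.126 mol/dm³.
Y_B = C_B/C_{A0} = 1.126/2.60 = 0.433.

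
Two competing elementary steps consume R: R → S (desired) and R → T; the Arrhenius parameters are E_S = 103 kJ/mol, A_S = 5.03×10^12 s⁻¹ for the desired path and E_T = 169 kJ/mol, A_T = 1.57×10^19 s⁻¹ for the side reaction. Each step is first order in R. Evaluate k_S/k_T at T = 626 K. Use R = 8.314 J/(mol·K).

Since both paths have the same order in R, the concentration cancels and S_{S/T} = k_S/k_T = (A_S/A_T)·exp[(E_T−E_S)/(RT)].
(E_T−E_S)/(RT) = (169−103)×10³/(8.314×626) = 66000/5205 = 12.68.
k_S/k_T = (5.03×10^12/1.57×10^19)·exp(12.68) = 3.204×10^-7 × 3.216×10^5 = 0.103.
Since E_S < E_T, lowering the temperature improves selectivity toward S.

0.103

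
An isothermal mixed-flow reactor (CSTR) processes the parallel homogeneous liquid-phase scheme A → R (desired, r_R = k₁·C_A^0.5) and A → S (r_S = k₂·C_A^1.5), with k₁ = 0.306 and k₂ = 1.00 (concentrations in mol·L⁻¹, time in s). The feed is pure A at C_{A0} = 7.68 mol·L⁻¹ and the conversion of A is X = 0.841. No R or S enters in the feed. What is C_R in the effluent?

1.29 mol·L⁻¹

Exit C_A = C_{A0}(1−X) = 7.68×0.159 = 1.221 mol·L⁻¹.
Rates in a CSTR are evaluated at the outlet concentration: r_R = 0.306×1.221^0.5 = 0.3381, r_S = 1.00×1.221^1.5 = 1.349.
Fraction of consumed A going to R: r_R/(r_R+r_S) = 0.2004.
C_R = 0.2004·C_{A0}·X = 0.2004×7.68×0.841 = 1.29 mol·L⁻¹.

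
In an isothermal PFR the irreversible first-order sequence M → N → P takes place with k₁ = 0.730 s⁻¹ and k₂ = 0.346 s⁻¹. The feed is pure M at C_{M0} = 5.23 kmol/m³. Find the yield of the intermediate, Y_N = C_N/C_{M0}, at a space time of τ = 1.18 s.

0.460

Solving the coupled first-order balances gives C_N(τ) = [k₁/(k₂−k₁)]·C_{M0}·(e^(−k₁τ) − e^(−k₂τ)).
e^(−k₁τ) = e^(−0.730×1.18) = e^(−0.8614) = 0.4226; e^(−k₂τ) = e^(−0.4083) = 0.6648.
C_N = 0.730×5.23/(0.346−0.730) × (0.4226−0.6648) = (-9.942)×(-0.2422) = 2.408 kmol/m³.
Y_N = C_N/C_{M0} = 2.408/5.23 = 0.460.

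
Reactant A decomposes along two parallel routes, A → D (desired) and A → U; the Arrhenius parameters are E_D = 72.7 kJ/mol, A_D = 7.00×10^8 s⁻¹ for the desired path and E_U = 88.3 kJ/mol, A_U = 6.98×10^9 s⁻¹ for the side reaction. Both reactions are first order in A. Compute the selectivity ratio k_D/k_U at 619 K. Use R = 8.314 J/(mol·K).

k_D/k_U = (A_D/A_U)·exp[−(E_D−E_U)/(RT)] = (A_D/A_U)·exp[(E_U−E_D)/(RT)].
(E_U−E_D)/(RT) = (88.3−72.7)×10³/(8.314×619) = 15600/5146 = 3.031.
k_D/k_U = (7.00×10^8/6.98×10^9)·exp(3.031) = 0.1003 × 20.72 = 2.08.

2.08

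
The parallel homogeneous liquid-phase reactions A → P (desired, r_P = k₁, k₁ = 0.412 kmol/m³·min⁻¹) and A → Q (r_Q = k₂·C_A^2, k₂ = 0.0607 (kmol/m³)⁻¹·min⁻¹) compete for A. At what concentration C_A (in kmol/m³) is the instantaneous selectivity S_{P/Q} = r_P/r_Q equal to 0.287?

S_{P/Q} = (k₁/k₂)·C_A^-2 ⇒ C_A = (S·k₂/k₁)^(-0.5).
= (0.287×0.0607/0.412)^(-0.5) = (0.04228)^(-0.5) = 4.86 kmol/m³.

4.86 kmol/m³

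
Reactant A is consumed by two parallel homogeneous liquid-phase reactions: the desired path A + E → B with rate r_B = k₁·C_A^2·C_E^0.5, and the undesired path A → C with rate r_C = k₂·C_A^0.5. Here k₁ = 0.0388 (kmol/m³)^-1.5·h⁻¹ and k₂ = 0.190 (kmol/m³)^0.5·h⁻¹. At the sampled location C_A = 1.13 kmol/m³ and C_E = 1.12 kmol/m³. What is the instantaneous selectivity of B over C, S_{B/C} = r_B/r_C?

0.260

S_{B/C} = r_B/r_C = (k₁·C_A^2·C_E^0.5)/(k₂·C_A^0.5) = (k₁/k₂)·C_A^1.5·C_E^0.5.
= (0.0388×1.130^2×1.120^0.5) / (0.190×1.130^0.5) = 0.05243/0.2020 = 0.260.
Since the desired path is higher order in A, keeping C_A high (PFR or concentrated feed) favours B.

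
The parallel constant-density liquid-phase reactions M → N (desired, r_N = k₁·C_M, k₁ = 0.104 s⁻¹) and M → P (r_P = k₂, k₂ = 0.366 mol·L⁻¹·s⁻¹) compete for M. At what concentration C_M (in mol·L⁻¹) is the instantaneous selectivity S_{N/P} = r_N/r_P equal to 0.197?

0.693 mol·L⁻¹

S_{N/P} = (k₁/k₂)·C_M ⇒ C_M = S·k₂/k₁.
= 0.197×0.366/0.104 = 0.693 mol·L⁻¹.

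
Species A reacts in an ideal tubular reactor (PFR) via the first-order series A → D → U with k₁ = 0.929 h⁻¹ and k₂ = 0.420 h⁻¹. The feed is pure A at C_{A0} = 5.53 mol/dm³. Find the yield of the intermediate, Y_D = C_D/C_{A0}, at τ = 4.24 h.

0.272

Solving the coupled first-order balances gives C_D(τ) = [k₁/(k₂−k₁)]·C_{A0}·(e^(−k₁τ) − e^(−k₂τ)).
e^(−k₁τ) = e^(−0.929×4.24) = e^(−3.939) = 0.01947; e^(−k₂τ) = e^(−1.781) = 0.1685.
C_D = 0.929×5.53/(0.420−0.929) × (0.01947−0.1685) = (-10.09)×(-0.1490) = 1.504 mol/dm³.
Y_D = C_D/C_{A0} = 1.504/5.53 = 0.272.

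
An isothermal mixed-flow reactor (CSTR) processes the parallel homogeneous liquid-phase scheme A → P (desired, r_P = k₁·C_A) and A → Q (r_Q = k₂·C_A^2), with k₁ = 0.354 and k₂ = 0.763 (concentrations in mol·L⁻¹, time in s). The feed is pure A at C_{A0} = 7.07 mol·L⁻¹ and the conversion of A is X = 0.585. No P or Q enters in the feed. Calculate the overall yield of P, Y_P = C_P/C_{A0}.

0.0799

Exit C_A = C_{A0}(1−X) = 7.07×0.415 = 2.934 mol·L⁻¹.
A CSTR operates uniformly at the exit composition, giving r_P = 1.039 and r_Q = 6.568 (each k·C_A^n at C_A = 2.934).
Fraction of consumed A going to P: r_P/(r_P+r_Q) = 0.1365.
C_P = 0.1365·C_{A0}·X = 0.1365×7.07×0.585 = 0.565 mol·L⁻¹; Y_P = C_P/C_{A0} = 0.0799.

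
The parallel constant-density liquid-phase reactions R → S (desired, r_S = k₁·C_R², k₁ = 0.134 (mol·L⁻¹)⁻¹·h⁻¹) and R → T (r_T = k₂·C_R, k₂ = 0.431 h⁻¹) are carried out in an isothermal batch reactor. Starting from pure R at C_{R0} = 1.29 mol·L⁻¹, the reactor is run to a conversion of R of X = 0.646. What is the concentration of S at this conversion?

C_R = C_{R0}(1−X) = 0.4567 mol·L⁻¹.
Along a PFR/batch, dC_T/dC_R = −r_T/(r_S+r_T) = −k₂/(k₂+k₁·C_R).
Integrating from C_{R0} to C_R: C_T = (0.431/0.134)·ln[(0.431+0.134·1.29)/(0.431+0.134·0.457)] = 3.216·ln(0.6039/0.4922) = 0.6577 mol·L⁻¹.
Then C_S = (C_{R0}−C_R) − C_T = 0.8333 − 0.6577 = 0.1757 mol·L⁻¹.

0.176 mol·L⁻¹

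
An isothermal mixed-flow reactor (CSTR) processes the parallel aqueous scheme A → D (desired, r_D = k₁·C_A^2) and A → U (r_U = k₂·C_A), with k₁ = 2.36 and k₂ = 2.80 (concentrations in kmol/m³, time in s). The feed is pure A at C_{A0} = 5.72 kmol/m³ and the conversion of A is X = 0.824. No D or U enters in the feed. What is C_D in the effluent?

2.16 kmol/m³

Exit C_A = C_{A0}(1−X) = 5.72×0.176 = 1.007 kmol/m³.
Rates in a CSTR are evaluated at the outlet concentration: r_D = 2.36×1.007^2 = 2.392, r_U = 2.80×1.007 = 2.819.
Fraction of consumed A going to D: r_D/(r_D+r_U) = 0.4590.
C_D = 0.4590·C_{A0}·X = 0.4590×5.72×0.824 = 2.16 kmol/m³.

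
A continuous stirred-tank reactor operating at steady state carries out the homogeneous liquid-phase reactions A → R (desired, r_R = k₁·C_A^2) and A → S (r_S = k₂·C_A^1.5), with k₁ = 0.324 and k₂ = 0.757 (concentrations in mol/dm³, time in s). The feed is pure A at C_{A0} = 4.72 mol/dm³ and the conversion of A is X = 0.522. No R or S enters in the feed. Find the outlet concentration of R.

Exit C_A = C_{A0}(1−X) = 4.72×0.478 = 2.256 mol/dm³.
Rates in a CSTR are evaluated at the outlet concentration: r_R = 0.324×2.256^2 = 1.649, r_S = 0.757×2.256^1.5 = 2.565.
Fraction of consumed A going to R: r_R/(r_R+r_S) = 0.3913.
C_R = 0.3913·C_{A0}·X = 0.3913×4.72×0.522 = 0.964 mol/dm³.

0.964 mol/dm³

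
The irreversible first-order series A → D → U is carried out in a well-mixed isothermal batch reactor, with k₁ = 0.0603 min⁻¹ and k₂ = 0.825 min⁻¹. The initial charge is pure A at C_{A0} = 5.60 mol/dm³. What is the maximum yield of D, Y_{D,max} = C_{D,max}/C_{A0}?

For a first-order series the maximum intermediate yield is C_{D,max}/C_{A0} = (k₁/k₂)^[k₂/(k₂−k₁)].
= (0.0603/0.825)^(0.825/(0.825−0.0603)) = (0.07309)^(1.079) = 0.05947.

0.0595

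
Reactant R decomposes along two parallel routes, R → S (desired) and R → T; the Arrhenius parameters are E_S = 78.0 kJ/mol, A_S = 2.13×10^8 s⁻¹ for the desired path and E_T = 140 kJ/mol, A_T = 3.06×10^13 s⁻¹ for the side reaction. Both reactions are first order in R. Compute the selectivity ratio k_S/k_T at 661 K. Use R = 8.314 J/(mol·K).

0.552

k_S/k_T = (A_S/A_T)·exp[−(E_S−E_T)/(RT)] = (A_S/A_T)·exp[(E_T−E_S)/(RT)].
(E_T−E_S)/(RT) = (140−78.0)×10³/(8.314×661) = 62000/5496 = 11.28.
k_S/k_T = (2.13×10^8/3.06×10^13)·exp(11.28) = 6.961×10^-6 × 79368 = 0.552.
Since E_S < E_T, lowering the temperature improves selectivity toward S.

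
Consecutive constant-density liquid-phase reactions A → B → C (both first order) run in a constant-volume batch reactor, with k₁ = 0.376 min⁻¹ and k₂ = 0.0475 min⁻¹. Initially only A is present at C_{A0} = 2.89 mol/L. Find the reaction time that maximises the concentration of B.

6.30 min

The intermediate peaks when r₁ = r₂, i.e. k₁e^(−k₁t) = k₂e^(−k₂t), giving t_opt = ln(k₂/k₁)/(k₂−k₁).
= ln(0.0475/0.376)/(0.0475−0.376) = ln(0.1263)/-0.3285 = -2.069/-0.3285 = 6.30 min.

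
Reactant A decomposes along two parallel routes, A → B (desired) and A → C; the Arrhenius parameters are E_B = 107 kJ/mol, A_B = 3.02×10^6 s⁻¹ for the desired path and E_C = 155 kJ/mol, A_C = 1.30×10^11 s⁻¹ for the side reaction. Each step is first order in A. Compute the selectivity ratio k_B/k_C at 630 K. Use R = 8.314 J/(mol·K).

With equal orders, S_{B/C} = k_B/k_C = (A_B/A_C)·exp[(E_C−E_B)/(RT)].
(E_C−E_B)/(RT) = (155−107)×10³/(8.314×630) = 48000/5238 = 9.164.
k_B/k_C = (3.02×10^6/1.30×10^11)·exp(9.164) = 2.323×10^-5 × 9548 = 0.222.

0.222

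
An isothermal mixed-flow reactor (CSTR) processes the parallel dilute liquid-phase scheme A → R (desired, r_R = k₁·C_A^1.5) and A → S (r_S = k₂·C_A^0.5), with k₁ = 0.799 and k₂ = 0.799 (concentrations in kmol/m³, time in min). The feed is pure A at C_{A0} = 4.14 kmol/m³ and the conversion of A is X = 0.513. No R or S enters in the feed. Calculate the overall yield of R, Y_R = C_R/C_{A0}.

0.343

Exit C_A = C_{A0}(1−X) = 4.14×0.487 = 2.016 kmol/m³.
In a CSTR the entire volume is at exit conditions, so r_R = 0.799×2.016^1.5 = 2.287 and r_S = 0.799×2.016^0.5 = 1.135.
Fraction of consumed A going to R: r_R/(r_R+r_S) = 0.6685.
C_R = 0.6685·C_{A0}·X = 0.6685×4.14×0.513 = 1.42 kmol/m³; Y_R = C_R/C_{A0} = 0.343.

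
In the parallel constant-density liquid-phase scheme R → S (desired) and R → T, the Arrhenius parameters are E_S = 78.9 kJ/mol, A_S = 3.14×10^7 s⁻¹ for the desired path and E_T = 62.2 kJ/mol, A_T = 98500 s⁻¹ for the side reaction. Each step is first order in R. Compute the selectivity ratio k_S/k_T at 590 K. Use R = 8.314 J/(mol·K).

10.6

Since both paths have the same order in R, the concentration cancels and S_{S/T} = k_S/k_T = (A_S/A_T)·exp[(E_T−E_S)/(RT)].
(E_T−E_S)/(RT) = (62.2−78.9)×10³/(8.314×590) = -16700/4905 = -3.405.
k_S/k_T = (3.14×10^7/98500)·exp(-3.405) = 318.8 × 0.03322 = 10.6.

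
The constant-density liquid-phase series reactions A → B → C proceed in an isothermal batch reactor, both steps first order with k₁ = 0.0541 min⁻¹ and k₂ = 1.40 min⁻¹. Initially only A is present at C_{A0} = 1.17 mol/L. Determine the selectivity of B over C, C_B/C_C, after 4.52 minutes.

For first-order series with pure A initially, C_B(t) = k₁C_{A0}/(k₂−k₁)·(e^(−k₁t) − e^(−k₂t)).
e^(−k₁t) = e^(−0.0541×4.52) = e^(−0.2445) = 0.7831; e^(−k₂t) = e^(−6.328) = 0.001786.
C_B = 0.0541×1.17/(1.40−0.0541) × (0.7831−0.001786) = 0.04703×0.7813 = 0.03674 mol/L.
C_A = C_{A0}e^(−k₁t) = 0.9162 mol/L, so C_C = C_{A0}−C_A−C_B = 0.2171 mol/L; C_B/C_C = 0.169.

0.169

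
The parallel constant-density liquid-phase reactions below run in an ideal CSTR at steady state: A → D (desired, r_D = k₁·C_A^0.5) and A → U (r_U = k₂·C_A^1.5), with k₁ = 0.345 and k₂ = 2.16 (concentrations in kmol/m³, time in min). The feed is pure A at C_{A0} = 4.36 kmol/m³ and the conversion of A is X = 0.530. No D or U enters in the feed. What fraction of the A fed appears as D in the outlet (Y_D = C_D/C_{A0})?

Exit C_A = C_{A0}(1−X) = 4.36×0.470 = 2.049 kmol/m³.
Rates in a CSTR are evaluated at the outlet concentration: r_D = 0.345×2.049^0.5 = 0.4939, r_U = 2.16×2.049^1.5 = 6.336.
Fraction of consumed A going to D: r_D/(r_D+r_U) = 0.07231.
C_D = 0.07231·C_{A0}·X = 0.07231×4.36×0.530 = 0.167 kmol/m³; Y_D = C_D/C_{A0} = 0.0383.

0.0383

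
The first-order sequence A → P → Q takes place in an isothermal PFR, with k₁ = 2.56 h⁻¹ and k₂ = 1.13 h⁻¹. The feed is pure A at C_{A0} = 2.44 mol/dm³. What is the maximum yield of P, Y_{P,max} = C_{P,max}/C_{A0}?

0.524

For a first-order series the maximum intermediate yield is C_{P,max}/C_{A0} = (k₁/k₂)^[k₂/(k₂−k₁)].
= (2.56/1.13)^(1.13/(1.13−2.56)) = (2.265)^(-0.7902) = 0.5240.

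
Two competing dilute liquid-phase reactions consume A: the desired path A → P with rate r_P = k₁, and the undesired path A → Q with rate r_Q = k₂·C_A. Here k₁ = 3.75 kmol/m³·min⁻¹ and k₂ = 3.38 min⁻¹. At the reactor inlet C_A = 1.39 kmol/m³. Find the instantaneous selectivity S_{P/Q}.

S_{P/Q} = r_P/r_Q = (k₁)/(k₂·C_A) = (k₁/k₂)·C_A⁻¹.
= (3.75) / (3.38×1.390) = 3.750/4.698 = 0.798.
The undesired path is higher order in A, so low C_A (CSTR or dilute feed) favours P.

0.798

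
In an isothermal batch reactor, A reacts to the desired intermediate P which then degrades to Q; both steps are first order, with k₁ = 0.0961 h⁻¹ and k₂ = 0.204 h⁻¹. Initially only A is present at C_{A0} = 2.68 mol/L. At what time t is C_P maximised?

Setting dC_P/dt = 0 gives t_opt = ln(k₂/k₁)/(k₂−k₁).
= ln(0.204/0.0961)/(0.204−0.0961) = ln(2.123)/0.1079 = 0.7527/0.1079 = 6.98 h.

6.98 h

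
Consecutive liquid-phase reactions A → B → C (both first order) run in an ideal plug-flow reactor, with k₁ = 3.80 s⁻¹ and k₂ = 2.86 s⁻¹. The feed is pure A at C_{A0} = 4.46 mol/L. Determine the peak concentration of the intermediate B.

For a first-order series the maximum intermediate yield is C_{B,max}/C_{A0} = (k₁/k₂)^[k₂/(k₂−k₁)].
= (3.80/2.86)^(2.86/(2.86−3.80)) = (1.329)^(-3.043) = 0.4212.
C_{B,max} = 0.4212×4.46 = 1.88 mol/L.

1.88 mol/L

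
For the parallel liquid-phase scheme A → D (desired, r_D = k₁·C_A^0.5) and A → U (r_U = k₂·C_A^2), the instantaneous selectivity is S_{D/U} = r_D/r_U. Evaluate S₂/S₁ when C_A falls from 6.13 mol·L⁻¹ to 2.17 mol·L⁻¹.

4.75

S_{D/U} = (k₁/k₂)·C_A^-1.5, so S₂/S₁ = (C_{A,2}/C_{A,1})^-1.5.
= (2.17/6.13)^(-1.5) = (0.3540)^(-1.5) = 4.75.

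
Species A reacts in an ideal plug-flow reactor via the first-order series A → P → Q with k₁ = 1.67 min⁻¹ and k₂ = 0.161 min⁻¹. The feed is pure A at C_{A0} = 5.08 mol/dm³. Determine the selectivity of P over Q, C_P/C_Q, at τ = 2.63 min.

2.57

The intermediate concentration in a first-order A→B→C sequence is C_P = k₁C_{A0}(e^(−k₁τ) − e^(−k₂τ))/(k₂−k₁).
e^(−k₁τ) = e^(−1.67×2.63) = e^(−4.392) = 0.01237; e^(−k₂τ) = e^(−0.4234) = 0.6548.
C_P = 1.67×5.08/(0.161−1.67) × (0.01237−0.6548) = (-5.622)×(-0.6424) = 3.612 mol/dm³.
C_A = C_{A0}e^(−k₁τ) = 0.06286 mol/dm³, so C_Q = C_{A0}−C_A−C_P = 1.405 mol/dm³; C_P/C_Q = 2.57.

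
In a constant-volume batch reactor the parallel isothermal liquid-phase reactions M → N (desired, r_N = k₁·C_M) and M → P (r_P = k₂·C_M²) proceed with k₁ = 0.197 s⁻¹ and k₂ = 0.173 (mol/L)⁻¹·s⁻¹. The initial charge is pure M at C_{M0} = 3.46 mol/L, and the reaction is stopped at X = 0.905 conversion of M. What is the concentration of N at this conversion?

1.30 mol/L

C_M = C_{M0}(1−X) = 0.3287 mol/L.
Along a PFR/batch, dC_N/dC_M = −r_N/(r_N+r_P) = −k₁/(k₁+k₂·C_M).
Integrating from C_{M0} to C_M: C_N = (0.197/0.173)·ln[(0.197+0.173·3.46)/(0.197+0.173·0.329)] = 1.139·ln(0.7956/0.2539) = 1.301 mol/L.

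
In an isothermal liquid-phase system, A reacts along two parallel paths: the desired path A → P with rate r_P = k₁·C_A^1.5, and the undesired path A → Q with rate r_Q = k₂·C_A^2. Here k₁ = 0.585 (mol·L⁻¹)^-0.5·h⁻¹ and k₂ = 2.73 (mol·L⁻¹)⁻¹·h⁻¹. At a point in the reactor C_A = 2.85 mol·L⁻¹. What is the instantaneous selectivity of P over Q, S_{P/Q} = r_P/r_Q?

0.127

S_{P/Q} = r_P/r_Q = (k₁·C_A^1.5)/(k₂·C_A^2) = (k₁/k₂)·C_A^-0.5.
= (0.585×2.850^1.5) / (2.73×2.850^2) = 2.815/22.17 = 0.127.
The undesired path is higher order in A, so low C_A (CSTR or dilute feed) favours P.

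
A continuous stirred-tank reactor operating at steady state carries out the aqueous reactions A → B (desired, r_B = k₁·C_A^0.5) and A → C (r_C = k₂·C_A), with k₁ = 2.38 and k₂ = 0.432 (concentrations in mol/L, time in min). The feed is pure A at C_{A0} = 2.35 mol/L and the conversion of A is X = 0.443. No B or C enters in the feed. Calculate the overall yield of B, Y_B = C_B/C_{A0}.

0.367

Exit C_A = C_{A0}(1−X) = 2.35×0.557 = 1.309 mol/L.
Rates in a CSTR are evaluated at the outlet concentration: r_B = 2.38×1.309^0.5 = 2.723, r_C = 0.432×1.309 = 0.5655.
Fraction of consumed A going to B: r_B/(r_B+r_C) = 0.8280.
C_B = 0.8280·C_{A0}·X = 0.8280×2.35×0.443 = 0.862 mol/L; Y_B = C_B/C_{A0} = 0.367.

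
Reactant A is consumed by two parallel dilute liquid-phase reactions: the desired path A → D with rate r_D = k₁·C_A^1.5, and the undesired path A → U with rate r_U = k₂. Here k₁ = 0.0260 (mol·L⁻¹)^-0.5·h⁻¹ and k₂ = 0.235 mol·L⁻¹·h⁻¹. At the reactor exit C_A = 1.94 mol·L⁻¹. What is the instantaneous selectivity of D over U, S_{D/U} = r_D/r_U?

S_{D/U} = r_D/r_U = (k₁·C_A^1.5)/(k₂) = (k₁/k₂)·C_A^1.5.
= (0.0260×1.940^1.5) / (0.235) = 0.07025/0.2350 = 0.299.
Since the desired path is higher order in A, keeping C_A high (PFR or concentrated feed) favours D.

0.299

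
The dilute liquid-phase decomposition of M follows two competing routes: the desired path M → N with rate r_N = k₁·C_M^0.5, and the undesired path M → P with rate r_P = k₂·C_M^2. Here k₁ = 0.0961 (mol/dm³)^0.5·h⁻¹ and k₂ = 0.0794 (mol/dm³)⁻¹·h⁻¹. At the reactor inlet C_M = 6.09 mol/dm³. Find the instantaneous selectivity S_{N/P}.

0.0805

S_{N/P} = r_N/r_P = (k₁·C_M^0.5)/(k₂·C_M^2) = (k₁/k₂)·C_M^-1.5.
= (0.0961×6.090^0.5) / (0.0794×6.090^2) = 0.2372/2.945 = 0.0805.
The undesired path is higher order in M, so low C_M (CSTR or dilute feed) favours N.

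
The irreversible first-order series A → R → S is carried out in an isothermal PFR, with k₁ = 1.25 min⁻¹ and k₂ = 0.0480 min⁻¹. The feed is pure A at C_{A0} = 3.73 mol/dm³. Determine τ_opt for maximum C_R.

2.71 min

For first-order series the maximum of C_R occurs at τ_opt = ln(k₂/k₁)/(k₂−k₁).
= ln(0.0480/1.25)/(0.0480−1.25) = ln(0.03840)/-1.202 = -3.260/-1.202 = 2.71 min.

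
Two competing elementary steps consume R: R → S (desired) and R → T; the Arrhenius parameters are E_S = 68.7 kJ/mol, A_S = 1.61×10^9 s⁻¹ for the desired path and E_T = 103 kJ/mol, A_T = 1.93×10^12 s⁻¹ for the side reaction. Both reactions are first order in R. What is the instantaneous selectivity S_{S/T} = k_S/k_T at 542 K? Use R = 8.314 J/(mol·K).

1.69

Since both paths have the same order in R, the concentration cancels and S_{S/T} = k_S/k_T = (A_S/A_T)·exp[(E_T−E_S)/(RT)].
(E_T−E_S)/(RT) = (103−68.7)×10³/(8.314×542) = 34300/4506 = 7.612.
k_S/k_T = (1.61×10^9/1.93×10^12)·exp(7.612) = 8.342×10^-4 × 2022 = 1.69.
Since E_S < E_T, lowering the temperature improves selectivity toward S.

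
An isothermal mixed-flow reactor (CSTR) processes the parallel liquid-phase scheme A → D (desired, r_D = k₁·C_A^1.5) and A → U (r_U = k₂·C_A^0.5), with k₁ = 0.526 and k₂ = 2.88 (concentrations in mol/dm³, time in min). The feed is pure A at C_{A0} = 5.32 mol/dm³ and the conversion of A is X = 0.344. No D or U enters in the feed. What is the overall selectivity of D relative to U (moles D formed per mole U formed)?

Exit C_A = C_{A0}(1−X) = 5.32×0.656 = 3.490 mol/dm³.
In a CSTR the entire volume is at exit conditions, so r_D = 0.526×3.490^1.5 = 3.429 and r_U = 2.88×3.490^0.5 = 5.380.
Overall selectivity = C_D/C_U = r_Dτ/(r_Uτ) = r_D/r_U = 0.637.

0.637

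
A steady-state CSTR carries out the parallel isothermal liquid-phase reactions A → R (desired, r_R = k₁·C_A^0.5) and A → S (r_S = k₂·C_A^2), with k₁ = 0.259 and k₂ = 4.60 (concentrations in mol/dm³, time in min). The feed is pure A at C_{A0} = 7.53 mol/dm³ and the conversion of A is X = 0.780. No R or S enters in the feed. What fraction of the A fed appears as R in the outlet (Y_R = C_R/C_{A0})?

0.0201

Exit C_A = C_{A0}(1−X) = 7.53×0.220 = 1.657 mol/dm³.
In a CSTR the entire volume is at exit conditions, so r_R = 0.259×1.657^0.5 = 0.3334 and r_S = 4.60×1.657^2 = 12.62.
Fraction of consumed A going to R: r_R/(r_R+r_S) = 0.02573.
C_R = 0.02573·C_{A0}·X = 0.02573×7.53×0.780 = 0.151 mol/dm³; Y_R = C_R/C_{A0} = 0.0201.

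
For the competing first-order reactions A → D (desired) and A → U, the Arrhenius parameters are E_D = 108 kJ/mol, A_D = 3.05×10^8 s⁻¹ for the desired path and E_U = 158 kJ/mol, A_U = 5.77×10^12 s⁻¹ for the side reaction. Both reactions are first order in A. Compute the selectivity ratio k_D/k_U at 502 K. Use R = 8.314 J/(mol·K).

8.43

With equal orders, S_{D/U} = k_D/k_U = (A_D/A_U)·exp[(E_U−E_D)/(RT)].
(E_U−E_D)/(RT) = (158−108)×10³/(8.314×502) = 50000/4174 = 11.98.
k_D/k_U = (3.05×10^8/5.77×10^12)·exp(11.98) = 5.286×10^-5 × 1.595×10^5 = 8.43.
Since E_D < E_U, lowering the temperature improves selectivity toward D.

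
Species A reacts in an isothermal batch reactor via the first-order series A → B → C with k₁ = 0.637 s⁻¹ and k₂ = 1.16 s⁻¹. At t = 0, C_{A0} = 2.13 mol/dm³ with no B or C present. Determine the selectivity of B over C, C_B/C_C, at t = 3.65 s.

The intermediate concentration in a first-order A→B→C sequence is C_B = k₁C_{A0}(e^(−k₁t) − e^(−k₂t))/(k₂−k₁).
e^(−k₁t) = e^(−0.637×3.65) = e^(−2.325) = 0.09778; e^(−k₂t) = e^(−4.234) = 0.01449.
C_B = 0.637×2.13/(1.16−0.637) × (0.09778−0.01449) = 2.594×0.08328 = 0.2161 mol/dm³.
C_A = C_{A0}e^(−k₁t) = 0.2083 mol/dm³, so C_C = C_{A0}−C_A−C_B = 1.706 mol/dm³; C_B/C_C = 0.127.

0.127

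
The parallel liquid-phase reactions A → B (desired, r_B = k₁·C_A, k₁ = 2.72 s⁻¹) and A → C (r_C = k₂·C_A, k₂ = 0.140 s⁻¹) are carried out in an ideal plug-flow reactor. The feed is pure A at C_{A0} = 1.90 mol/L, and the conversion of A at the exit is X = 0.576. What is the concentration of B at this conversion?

C_A = C_{A0}(1−X) = 0.8056 mol/L.
Both paths are first order in A, so the instantaneous fraction to B is constant: dC_B/d(−C_A) = k₁/(k₁+k₂) = 0.9510.
C_B = 0.9510·(C_{A0}−C_A) = 0.9510×1.094 = 1.04 mol/L.

1.04 mol/L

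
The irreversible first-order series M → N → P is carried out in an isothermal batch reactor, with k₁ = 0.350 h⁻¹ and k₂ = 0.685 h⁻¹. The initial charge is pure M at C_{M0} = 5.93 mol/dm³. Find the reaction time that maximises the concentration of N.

For first-order series the maximum of C_N occurs at t_opt = ln(k₂/k₁)/(k₂−k₁).
= ln(0.685/0.350)/(0.685−0.350) = ln(1.957)/0.3350 = 0.6715/0.3350 = 2.00 h.

2.00 h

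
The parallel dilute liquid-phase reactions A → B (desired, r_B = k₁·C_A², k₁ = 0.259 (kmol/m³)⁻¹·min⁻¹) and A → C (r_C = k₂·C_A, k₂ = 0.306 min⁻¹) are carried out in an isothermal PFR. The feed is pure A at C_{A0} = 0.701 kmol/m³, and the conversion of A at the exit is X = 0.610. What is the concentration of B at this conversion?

C_A = C_{A0}(1−X) = 0.2734 kmol/m³.
Along a PFR/batch, dC_C/dC_A = −r_C/(r_B+r_C) = −k₂/(k₂+k₁·C_A).
Integrating from C_{A0} to C_A: C_C = (0.306/0.259)·ln[(0.306+0.259·0.701)/(0.306+0.259·0.273)] = 1.181·ln(0.4876/0.3768) = 0.3044 kmol/m³.
Then C_B = (C_{A0}−C_A) − C_C = 0.4276 − 0.3044 = 0.1232 kmol/m³.

0.123 kmol/m³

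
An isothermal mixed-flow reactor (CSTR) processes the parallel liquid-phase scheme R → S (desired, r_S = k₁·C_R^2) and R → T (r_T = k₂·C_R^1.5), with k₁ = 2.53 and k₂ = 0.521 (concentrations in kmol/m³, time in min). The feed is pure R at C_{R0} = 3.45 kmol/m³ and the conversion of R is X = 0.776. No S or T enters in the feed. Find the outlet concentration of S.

2.17 kmol/m³

Exit C_R = C_{R0}(1−X) = 3.45×0.224 = 0.7728 kmol/m³.
Rates in a CSTR are evaluated at the outlet concentration: r_S = 2.53×0.7728^2 = 1.511, r_T = 0.521×0.7728^1.5 = 0.3539.
Fraction of consumed R going to S: r_S/(r_S+r_T) = 0.8102.
C_S = 0.8102·C_{R0}·X = 0.8102×3.45×0.776 = 2.17 kmol/m³.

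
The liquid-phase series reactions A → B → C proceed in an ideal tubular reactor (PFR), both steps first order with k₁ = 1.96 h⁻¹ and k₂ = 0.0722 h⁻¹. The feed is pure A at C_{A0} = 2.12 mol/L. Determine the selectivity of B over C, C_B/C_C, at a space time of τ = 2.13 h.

Solving the coupled first-order balances gives C_B(τ) = [k₁/(k₂−k₁)]·C_{A0}·(e^(−k₁τ) − e^(−k₂τ)).
e^(−k₁τ) = e^(−1.96×2.13) = e^(−4.175) = 0.01538; e^(−k₂τ) = e^(−0.1538) = 0.8575.
C_B = 1.96×2.12/(0.0722−1.96) × (0.01538−0.8575) = (-2.201)×(-0.8421) = 1.853 mol/L.
C_A = C_{A0}e^(−k₁τ) = 0.03260 mol/L, so C_C = C_{A0}−C_A−C_B = 0.2339 mol/L; C_B/C_C = 7.92.

7.92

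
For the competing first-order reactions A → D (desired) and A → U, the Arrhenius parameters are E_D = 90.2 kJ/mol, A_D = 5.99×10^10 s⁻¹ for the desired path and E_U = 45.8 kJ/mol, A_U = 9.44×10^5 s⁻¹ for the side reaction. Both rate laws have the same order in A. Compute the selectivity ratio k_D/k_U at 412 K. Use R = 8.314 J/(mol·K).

0.149

k_D/k_U = (A_D/A_U)·exp[−(E_D−E_U)/(RT)] = (A_D/A_U)·exp[(E_U−E_D)/(RT)].
(E_U−E_D)/(RT) = (45.8−90.2)×10³/(8.314×412) = -44400/3425 = -12.96.
k_D/k_U = (5.99×10^10/9.44×10^5)·exp(-12.96) = 63453 × 2.348×10^-6 = 0.149.
Since E_D > E_U, raising the temperature improves selectivity toward D.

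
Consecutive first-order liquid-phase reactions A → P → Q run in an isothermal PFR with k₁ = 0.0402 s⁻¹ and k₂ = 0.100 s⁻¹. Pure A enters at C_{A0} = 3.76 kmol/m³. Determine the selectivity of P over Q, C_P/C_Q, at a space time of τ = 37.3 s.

0.208

Solving the coupled first-order balances gives C_P(τ) = [k₁/(k₂−k₁)]·C_{A0}·(e^(−k₁τ) − e^(−k₂τ)).
e^(−k₁τ) = e^(−0.0402×37.3) = e^(−1.499) = 0.2233; e^(−k₂τ) = e^(−3.730) = 0.02399.
C_P = 0.0402×3.76/(0.100−0.0402) × (0.2233−0.02399) = 2.528×0.1993 = 0.5036 kmol/m³.
C_A = C_{A0}e^(−k₁τ) = 0.8394 kmol/m³, so C_Q = C_{A0}−C_A−C_P = 2.417 kmol/m³; C_P/C_Q = 0.208.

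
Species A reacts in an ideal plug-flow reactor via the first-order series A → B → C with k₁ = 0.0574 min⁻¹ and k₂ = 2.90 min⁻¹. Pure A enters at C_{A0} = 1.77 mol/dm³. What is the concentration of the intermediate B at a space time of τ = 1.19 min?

For first-order series with pure A initially, C_B(τ) = k₁C_{A0}/(k₂−k₁)·(e^(−k₁τ) − e^(−k₂τ)).
e^(−k₁τ) = e^(−0.0574×1.19) = e^(−0.06831) = 0.9340; e^(−k₂τ) = e^(−3.451) = 0.03171.
C_B = 0.0574×1.77/(2.90−0.0574) × (0.9340−0.03171) = 0.03574×0.9023 = 0.03225 mol/dm³.

0.0322 mol/dm³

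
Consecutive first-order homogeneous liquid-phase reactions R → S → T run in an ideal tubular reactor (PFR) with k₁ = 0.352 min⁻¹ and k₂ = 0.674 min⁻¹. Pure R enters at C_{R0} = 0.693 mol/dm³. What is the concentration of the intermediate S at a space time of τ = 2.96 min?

0.164 mol/dm³

For first-order series with pure R initially, C_S(τ) = k₁C_{R0}/(k₂−k₁)·(e^(−k₁τ) − e^(−k₂τ)).
e^(−k₁τ) = e^(−0.352×2.96) = e^(−1.042) = 0.3528; e^(−k₂τ) = e^(−1.995) = 0.1360.
C_S = 0.352×0.693/(0.674−0.352) × (0.3528−0.1360) = 0.7576×0.2168 = 0.1642 mol/dm³.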